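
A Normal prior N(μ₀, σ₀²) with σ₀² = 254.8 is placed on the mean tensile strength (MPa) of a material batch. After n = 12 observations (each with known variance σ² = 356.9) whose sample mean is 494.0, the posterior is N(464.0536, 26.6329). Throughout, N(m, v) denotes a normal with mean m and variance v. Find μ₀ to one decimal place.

μ₀ = 207.5

The posterior mean is a precision-weighted average: μ_n = (τ₀μ₀ + τ_data·x̄)/(τ₀+τ_data), with τ₀=1/σ₀² and τ_data=n/σ².
Here τ₀ = 1/254.8 = 0.003925 and τ_data = 12/356.9 = 0.033623, so τ_n = 0.037548.
Rearranging for μ₀: μ₀ = (μ_n·τ_n − τ_data·x̄)/τ₀ = (464.0536·0.037548 − 0.033623·494.0) / 0.003925 = 0.814523/0.003925 ≈ 207.5.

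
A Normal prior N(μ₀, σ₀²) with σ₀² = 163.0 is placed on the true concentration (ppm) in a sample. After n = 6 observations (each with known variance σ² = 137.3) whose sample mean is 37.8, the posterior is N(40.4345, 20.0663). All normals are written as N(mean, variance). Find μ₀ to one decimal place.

With known observation variance, the Normal–Normal posterior has precision τ_n = τ₀ + n/σ² and mean μ_n = (τ₀μ₀ + (n/σ²)x̄)/τ_n.
Here τ₀ = 1/163.0 = 0.006135 and τ_data = 6/137.3 = 0.043700, so τ_n = 0.049835.
Rearranging for μ₀: μ₀ = (μ_n·τ_n − τ_data·x̄)/τ₀ = (40.4345·0.049835 − 0.043700·37.8) / 0.006135 = 0.363193/0.006135 ≈ 59.2.

μ₀ = 59.2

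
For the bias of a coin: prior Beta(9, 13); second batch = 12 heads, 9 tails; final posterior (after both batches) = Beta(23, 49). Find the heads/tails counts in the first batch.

2 heads and 27 tails

Because Beta–binomial updating is additive in the counts, the combined data contributed (α_post−α_prior, β_post−β_prior) successes and failures.
Total across both batches: 23−9=14 heads, 49−13=36 tails.
Subtract the second batch: 14−12=2 heads and 36−9=27 tails.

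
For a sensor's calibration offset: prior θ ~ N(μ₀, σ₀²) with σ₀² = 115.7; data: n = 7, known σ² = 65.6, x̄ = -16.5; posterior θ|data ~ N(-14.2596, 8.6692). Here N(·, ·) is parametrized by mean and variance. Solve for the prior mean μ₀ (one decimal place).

The posterior mean is a precision-weighted average: μ_n = (τ₀μ₀ + τ_data·x̄)/(τ₀+τ_data), with τ₀=1/σ₀² and τ_data=n/σ².
Here τ₀ = 1/115.7 = 0.008643 and τ_data = 7/65.6 = 0.106707, so τ_n = 0.115350.
Rearranging for μ₀: μ₀ = (μ_n·τ_n − τ_data·x̄)/τ₀ = (-14.2596·0.115350 − 0.106707·-16.5) / 0.008643 = 0.115821/0.008643 ≈ 13.4.

μ₀ = 13.4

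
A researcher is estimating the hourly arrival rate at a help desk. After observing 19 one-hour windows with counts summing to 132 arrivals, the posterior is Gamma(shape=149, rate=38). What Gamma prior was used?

A Gamma(α, β) prior (rate parametrization) on a Poisson rate with n observations summing to S gives posterior Gamma(α+S, β+n).
So α = 149 − 132 = 17 and β = 38 − 19 = 19.

Gamma(shape=17, rate=19)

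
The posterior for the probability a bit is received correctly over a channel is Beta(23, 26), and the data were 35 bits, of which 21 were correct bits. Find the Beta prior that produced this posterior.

Beta(2, 12)

Under Beta–binomial conjugacy the posterior parameters are (a+s, b+f).
So a = 23 − 21 = 2 and b = 26 − 14 = 12.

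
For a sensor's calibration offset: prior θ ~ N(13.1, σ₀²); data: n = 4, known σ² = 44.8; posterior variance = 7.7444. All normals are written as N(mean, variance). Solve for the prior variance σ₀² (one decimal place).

σ₀² = 25.1

For the Normal–Normal model with known σ², precisions add: τ_n = τ₀ + n/σ².
So 1/σ₀² = 1/7.7444 − 4/44.8 = 0.129126 − 0.089286 = 0.039840.
Hence σ₀² = 1/0.039840 ≈ 25.1.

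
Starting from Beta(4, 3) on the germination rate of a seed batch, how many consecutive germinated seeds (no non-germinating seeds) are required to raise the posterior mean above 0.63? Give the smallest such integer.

After k germinated seeds and 0 non-germinating seeds the posterior is Beta(4+k, 3), with mean (4+k)/(4+3+k).
Set (4+k)/(7+k) > 0.63 and solve: k > (0.63·7 − 4)/(1 − 0.63) = 1.108.
The smallest integer exceeding 1.108 is 2, and checking k=2: (6)/(9) = 0.6667 > 0.63.

k = 2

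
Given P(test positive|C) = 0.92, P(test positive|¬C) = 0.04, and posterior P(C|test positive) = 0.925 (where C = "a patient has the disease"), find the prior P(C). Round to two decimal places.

Bayes' rule in odds form gives O(C|E) = O(C)·[P(E|C)/P(E|¬C)], hence O(C) = O(C|E)/LR.
Posterior odds = 0.925/(1−0.925) = 12.3333. LR = 0.92/0.04 = 23.0000.
Prior odds = 12.3333/23.0000 = 0.5362, so P(C) = 0.5362/(1+0.5362) ≈ 0.35.

P(C) = 0.35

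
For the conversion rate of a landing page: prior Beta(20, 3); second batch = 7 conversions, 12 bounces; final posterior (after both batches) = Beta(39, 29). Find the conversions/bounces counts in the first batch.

Because Beta–binomial updating is additive in the counts, the combined data contributed (α_post−α_prior, β_post−β_prior) successes and failures.
Total across both batches: 39−20=19 conversions, 29−3=26 bounces.
Subtract the second batch: 19−7=12 conversions and 26−12=14 bounces.

12 conversions and 14 bounces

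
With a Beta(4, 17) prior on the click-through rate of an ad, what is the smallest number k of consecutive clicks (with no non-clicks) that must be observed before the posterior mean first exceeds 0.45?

After k clicks and 0 non-clicks the posterior is Beta(4+k, 17), with mean (4+k)/(4+17+k).
Set (4+k)/(21+k) > 0.45 and solve: k > (0.45·21 − 4)/(1 − 0.45) = 9.909.
The smallest integer exceeding 9.909 is 10.

k = 10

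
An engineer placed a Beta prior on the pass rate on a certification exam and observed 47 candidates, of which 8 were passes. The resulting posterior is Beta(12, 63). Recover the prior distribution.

Under Beta–binomial conjugacy the posterior parameters are (a+s, b+f).
Subtract the data counts: 12−8=4, 63−39=24.

Beta(4, 24)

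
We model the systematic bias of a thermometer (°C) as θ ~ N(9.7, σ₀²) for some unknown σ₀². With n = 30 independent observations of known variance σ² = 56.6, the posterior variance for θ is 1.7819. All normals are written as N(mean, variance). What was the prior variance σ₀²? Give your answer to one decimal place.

σ₀² = 32.1

For the Normal–Normal model with known σ², precisions add: τ_n = τ₀ + n/σ².
So 1/σ₀² = 1/1.7819 − 30/56.6 = 0.561199 − 0.530035 = 0.031164.
Hence σ₀² = 1/0.031164 ≈ 32.1.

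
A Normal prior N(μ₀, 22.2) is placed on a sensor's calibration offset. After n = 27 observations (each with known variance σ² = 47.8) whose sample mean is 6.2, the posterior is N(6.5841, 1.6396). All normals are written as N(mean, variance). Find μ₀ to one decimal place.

μ₀ = 11.4

With known observation variance, the Normal–Normal posterior has precision τ_n = τ₀ + n/σ² and mean μ_n = (τ₀μ₀ + (n/σ²)x̄)/τ_n.
Here τ₀ = 1/22.2 = 0.045045 and τ_data = 27/47.8 = 0.564854, so τ_n = 0.609899.
Rearranging for μ₀: μ₀ = (μ_n·τ_n − τ_data·x̄)/τ₀ = (6.5841·0.609899 − 0.564854·6.2) / 0.045045 = 0.513541/0.045045 ≈ 11.4.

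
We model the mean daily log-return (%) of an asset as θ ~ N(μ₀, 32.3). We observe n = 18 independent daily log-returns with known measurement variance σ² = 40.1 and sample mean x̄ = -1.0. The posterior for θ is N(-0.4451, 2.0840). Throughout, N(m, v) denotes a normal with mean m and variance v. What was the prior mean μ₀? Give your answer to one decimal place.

The posterior mean is a precision-weighted average: μ_n = (τ₀μ₀ + τ_data·x̄)/(τ₀+τ_data), with τ₀=1/σ₀² and τ_data=n/σ².
Here τ₀ = 1/32.3 = 0.030960 and τ_data = 18/40.1 = 0.448878, so τ_n = 0.479838.
Rearranging for μ₀: μ₀ = (μ_n·τ_n − τ_data·x̄)/τ₀ = (-0.4451·0.479838 − 0.448878·-1.0) / 0.030960 = 0.235302/0.030960 ≈ 7.6.

μ₀ = 7.6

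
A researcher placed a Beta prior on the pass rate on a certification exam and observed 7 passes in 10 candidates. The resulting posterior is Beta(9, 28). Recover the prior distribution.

Beta(2, 25)

A Beta(α, β) prior with s successes and f failures in binomial data gives a Beta(α+s, β+f) posterior.
So α = 9 − 7 = 2 and β = 28 − 3 = 25.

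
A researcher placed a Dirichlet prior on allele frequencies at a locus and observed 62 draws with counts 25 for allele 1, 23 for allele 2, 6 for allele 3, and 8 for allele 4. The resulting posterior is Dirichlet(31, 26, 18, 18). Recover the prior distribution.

For a Dirichlet(α) prior with multinomial counts c, the posterior is Dirichlet(α + c) componentwise.
Subtract each count from the matching posterior parameter: 31−25=6, 26−23=3, 18−6=12, 18−8=10.

Dirichlet(6, 3, 12, 10)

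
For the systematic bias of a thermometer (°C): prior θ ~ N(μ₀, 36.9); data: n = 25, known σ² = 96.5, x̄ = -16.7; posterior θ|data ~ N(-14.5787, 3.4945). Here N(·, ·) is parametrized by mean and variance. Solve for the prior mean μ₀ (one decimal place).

μ₀ = 5.7

The posterior mean is a precision-weighted average: μ_n = (τ₀μ₀ + τ_data·x̄)/(τ₀+τ_data), with τ₀=1/σ₀² and τ_data=n/σ².
Here τ₀ = 1/36.9 = 0.027100 and τ_data = 25/96.5 = 0.259067, so τ_n = 0.286167.
Rearranging for μ₀: μ₀ = (μ_n·τ_n − τ_data·x̄)/τ₀ = (-14.5787·0.286167 − 0.259067·-16.7) / 0.027100 = 0.154476/0.027100 ≈ 5.7.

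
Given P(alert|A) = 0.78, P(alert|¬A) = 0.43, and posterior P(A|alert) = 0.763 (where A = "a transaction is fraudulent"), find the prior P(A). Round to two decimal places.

P(A) = 0.64

Bayes' rule in odds form gives O(A|E) = O(A)·[P(E|A)/P(E|¬A)], hence O(A) = O(A|E)/LR.
Posterior odds = 0.763/(1−0.763) = 3.2194. LR = 0.78/0.43 = 1.8140.
Prior odds = 3.2194/1.8140 = 1.7748, so P(A) = 1.7748/(1+1.7748) ≈ 0.64.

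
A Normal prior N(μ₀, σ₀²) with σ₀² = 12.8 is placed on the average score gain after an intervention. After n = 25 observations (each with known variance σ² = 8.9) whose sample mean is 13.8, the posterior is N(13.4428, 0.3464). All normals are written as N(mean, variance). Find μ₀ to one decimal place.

With known observation variance, the Normal–Normal posterior has precision τ_n = τ₀ + n/σ² and mean μ_n = (τ₀μ₀ + (n/σ²)x̄)/τ_n.
Here τ₀ = 1/12.8 = 0.078125 and τ_data = 25/8.9 = 2.808989, so τ_n = 2.887114.
Rearranging for μ₀: μ₀ = (μ_n·τ_n − τ_data·x̄)/τ₀ = (13.4428·2.887114 − 2.808989·13.8) / 0.078125 = 0.046848/0.078125 ≈ 0.6.

μ₀ = 0.6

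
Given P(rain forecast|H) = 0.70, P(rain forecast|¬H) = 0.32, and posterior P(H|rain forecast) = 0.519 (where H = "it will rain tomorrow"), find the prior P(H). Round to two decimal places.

In odds form, posterior odds = prior odds × likelihood ratio, so prior odds = posterior odds ÷ LR.
Posterior odds = 0.519/(1−0.519) = 1.0790. LR = 0.70/0.32 = 2.1875.
Prior odds = 1.0790/2.1875 = 0.4933, so P(H) = 0.4933/(1+0.4933) ≈ 0.33.

P(H) = 0.33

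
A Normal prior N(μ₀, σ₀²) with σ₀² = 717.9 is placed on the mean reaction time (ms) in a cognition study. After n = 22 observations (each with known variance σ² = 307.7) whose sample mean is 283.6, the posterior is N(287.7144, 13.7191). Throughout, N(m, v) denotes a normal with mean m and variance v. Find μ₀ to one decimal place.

With known observation variance, the Normal–Normal posterior has precision τ_n = τ₀ + n/σ² and mean μ_n = (τ₀μ₀ + (n/σ²)x̄)/τ_n.
Here τ₀ = 1/717.9 = 0.001393 and τ_data = 22/307.7 = 0.071498, so τ_n = 0.072891.
Rearranging for μ₀: μ₀ = (μ_n·τ_n − τ_data·x̄)/τ₀ = (287.7144·0.072891 − 0.071498·283.6) / 0.001393 = 0.694958/0.001393 ≈ 498.9.

μ₀ = 498.9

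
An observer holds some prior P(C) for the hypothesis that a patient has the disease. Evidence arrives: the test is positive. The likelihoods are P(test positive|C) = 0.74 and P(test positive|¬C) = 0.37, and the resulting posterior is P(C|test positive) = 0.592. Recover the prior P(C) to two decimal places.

P(C) = 0.42

Bayes' rule in odds form gives O(C|E) = O(C)·[P(E|C)/P(E|¬C)], hence O(C) = O(C|E)/LR.
Posterior odds = 0.592/(1−0.592) = 1.4510. LR = 0.74/0.37 = 2.0000.
Prior odds = 1.4510/2.0000 = 0.7255, so P(C) = 0.7255/(1+0.7255) ≈ 0.42.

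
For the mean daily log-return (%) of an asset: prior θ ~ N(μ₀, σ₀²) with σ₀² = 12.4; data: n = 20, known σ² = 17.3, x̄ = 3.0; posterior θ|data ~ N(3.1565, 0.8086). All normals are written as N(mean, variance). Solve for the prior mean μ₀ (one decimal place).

The posterior mean is a precision-weighted average: μ_n = (τ₀μ₀ + τ_data·x̄)/(τ₀+τ_data), with τ₀=1/σ₀² and τ_data=n/σ².
Here τ₀ = 1/12.4 = 0.080645 and τ_data = 20/17.3 = 1.156069, so τ_n = 1.236714.
Rearranging for μ₀: μ₀ = (μ_n·τ_n − τ_data·x̄)/τ₀ = (3.1565·1.236714 − 1.156069·3.0) / 0.080645 = 0.435481/0.080645 ≈ 5.4.

μ₀ = 5.4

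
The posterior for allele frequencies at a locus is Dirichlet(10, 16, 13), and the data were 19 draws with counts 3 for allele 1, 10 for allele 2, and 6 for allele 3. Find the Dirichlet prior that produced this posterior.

Dirichlet(7, 6, 7)

For a Dirichlet(α) prior with multinomial counts c, the posterior is Dirichlet(α + c) componentwise.
Subtract each count from the matching posterior parameter: 10−3=7, 16−10=6, 13−6=7.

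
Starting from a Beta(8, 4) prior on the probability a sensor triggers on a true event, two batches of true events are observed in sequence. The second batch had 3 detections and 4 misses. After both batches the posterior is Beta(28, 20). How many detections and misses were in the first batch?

Because Beta–binomial updating is additive in the counts, the combined data contributed (α_post−α_prior, β_post−β_prior) successes and failures.
Total across both batches: 28−8=20 detections, 20−4=16 misses.
Subtract the second batch: 20−3=17 detections and 16−4=12 misses.

17 detections and 12 misses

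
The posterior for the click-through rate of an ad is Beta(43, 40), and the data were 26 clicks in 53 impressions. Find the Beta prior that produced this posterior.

Beta is conjugate to the binomial likelihood: posterior = Beta(α+s, β+f).
Subtract the data counts: 43−26=17, 40−27=13.

Beta(17, 13)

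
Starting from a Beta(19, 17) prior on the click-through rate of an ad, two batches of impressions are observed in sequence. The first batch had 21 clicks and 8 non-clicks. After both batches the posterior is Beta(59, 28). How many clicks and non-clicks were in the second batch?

19 clicks and 3 non-clicks

Sequential conjugate updates are equivalent to a single update on the pooled data, so total successes = posterior α − prior α and total failures = posterior β − prior β.
Total across both batches: 59−19=40 clicks, 28−17=11 non-clicks.
Subtract the first batch: 40−21=19 clicks and 11−8=3 non-clicks.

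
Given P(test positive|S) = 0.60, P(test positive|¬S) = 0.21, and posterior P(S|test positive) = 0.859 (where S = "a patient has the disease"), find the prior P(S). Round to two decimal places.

Bayes' rule in odds form gives O(S|E) = O(S)·[P(E|S)/P(E|¬S)], hence O(S) = O(S|E)/LR.
Posterior odds = 0.859/(1−0.859) = 6.0922. LR = 0.60/0.21 = 2.8571.
Prior odds = 6.0922/2.8571 = 2.1323, so P(S) = 2.1323/(1+2.1323) ≈ 0.68.

P(S) = 0.68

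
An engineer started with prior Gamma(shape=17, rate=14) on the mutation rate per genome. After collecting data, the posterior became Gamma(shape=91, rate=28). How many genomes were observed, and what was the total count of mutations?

A Gamma(α, β) prior (rate parametrization) on a Poisson rate with n observations summing to S gives posterior Gamma(α+S, β+n).
Matching: Σxᵢ = 91 − 17 = 74 and n = 28 − 14 = 14.

n = 14 genomes with total 74 mutations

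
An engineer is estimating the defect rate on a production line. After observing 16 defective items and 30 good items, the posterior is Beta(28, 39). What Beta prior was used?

A Beta(α, β) prior with s successes and f failures in binomial data gives a Beta(α+s, β+f) posterior.
So α = 28 − 16 = 12 and β = 39 − 30 = 9.

Beta(12, 9)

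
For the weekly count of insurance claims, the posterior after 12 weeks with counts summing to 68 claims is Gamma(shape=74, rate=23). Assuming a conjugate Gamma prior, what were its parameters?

Gamma(shape=6, rate=11)

Gamma–Poisson conjugacy: posterior shape = α + Σxᵢ, posterior rate = β + n.
So α = 74 − 68 = 6 and β = 23 − 12 = 11.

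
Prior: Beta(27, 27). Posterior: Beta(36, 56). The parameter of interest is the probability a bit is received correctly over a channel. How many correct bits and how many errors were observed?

Under Beta–binomial conjugacy the posterior parameters are (α+s, β+f).
Match parameters: s=36−27=9, f=56−27=29.

9 correct bits and 29 errors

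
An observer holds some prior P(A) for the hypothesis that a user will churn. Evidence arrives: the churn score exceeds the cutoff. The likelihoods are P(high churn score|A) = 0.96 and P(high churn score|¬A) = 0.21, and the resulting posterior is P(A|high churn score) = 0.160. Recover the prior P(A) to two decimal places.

Bayes' rule in odds form gives O(A|E) = O(A)·[P(E|A)/P(E|¬A)], hence O(A) = O(A|E)/LR.
Posterior odds = 0.160/(1−0.160) = 0.1905. LR = 0.96/0.21 = 4.5714.
Prior odds = 0.1905/4.5714 = 0.0417, so P(A) = 0.0417/(1+0.0417) ≈ 0.04.

P(A) = 0.04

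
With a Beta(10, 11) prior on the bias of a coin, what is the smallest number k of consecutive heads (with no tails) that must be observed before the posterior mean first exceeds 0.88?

k = 71

After k heads and 0 tails the posterior is Beta(10+k, 11), with mean (10+k)/(10+11+k).
Set (10+k)/(21+k) > 0.88 and solve: k > (0.88·21 − 10)/(1 − 0.88) = 70.667.
The smallest integer exceeding 70.667 is 71, and checking k=71: (81)/(92) = 0.8804 > 0.88.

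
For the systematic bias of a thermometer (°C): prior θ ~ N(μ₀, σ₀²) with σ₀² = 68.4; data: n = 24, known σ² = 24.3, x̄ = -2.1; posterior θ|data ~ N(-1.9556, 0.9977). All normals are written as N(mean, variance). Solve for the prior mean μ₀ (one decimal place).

μ₀ = 7.8

With known observation variance, the Normal–Normal posterior has precision τ_n = τ₀ + n/σ² and mean μ_n = (τ₀μ₀ + (n/σ²)x̄)/τ_n.
Here τ₀ = 1/68.4 = 0.014620 and τ_data = 24/24.3 = 0.987654, so τ_n = 1.002274.
Rearranging for μ₀: μ₀ = (μ_n·τ_n − τ_data·x̄)/τ₀ = (-1.9556·1.002274 − 0.987654·-2.1) / 0.014620 = 0.114026/0.014620 ≈ 7.8.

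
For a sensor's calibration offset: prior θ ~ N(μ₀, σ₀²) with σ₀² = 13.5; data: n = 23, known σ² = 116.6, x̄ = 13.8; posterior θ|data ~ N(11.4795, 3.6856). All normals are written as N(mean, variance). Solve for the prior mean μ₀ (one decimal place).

With known observation variance, the Normal–Normal posterior has precision τ_n = τ₀ + n/σ² and mean μ_n = (τ₀μ₀ + (n/σ²)x̄)/τ_n.
Here τ₀ = 1/13.5 = 0.074074 and τ_data = 23/116.6 = 0.197256, so τ_n = 0.271330.
Rearranging for μ₀: μ₀ = (μ_n·τ_n − τ_data·x̄)/τ₀ = (11.4795·0.271330 − 0.197256·13.8) / 0.074074 = 0.392600/0.074074 ≈ 5.3.

μ₀ = 5.3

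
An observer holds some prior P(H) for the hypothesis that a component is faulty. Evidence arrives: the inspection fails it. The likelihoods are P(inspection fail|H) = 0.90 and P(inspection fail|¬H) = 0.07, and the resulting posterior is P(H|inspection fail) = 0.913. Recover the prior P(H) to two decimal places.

P(H) = 0.45

In odds form, posterior odds = prior odds × likelihood ratio, so prior odds = posterior odds ÷ LR.
Posterior odds = 0.913/(1−0.913) = 10.4943. LR = 0.90/0.07 = 12.8571.
Prior odds = 10.4943/12.8571 = 0.8162, so P(H) = 0.8162/(1+0.8162) ≈ 0.45.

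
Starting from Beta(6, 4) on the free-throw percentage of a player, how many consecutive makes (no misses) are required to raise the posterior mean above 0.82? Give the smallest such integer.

k = 13

After k makes and 0 misses the posterior is Beta(6+k, 4), with mean (6+k)/(6+4+k).
Set (6+k)/(10+k) > 0.82 and solve: k > (0.82·10 − 6)/(1 − 0.82) = 12.222.
The smallest integer exceeding 12.222 is 13, and checking k=13: (19)/(23) = 0.8261 > 0.82.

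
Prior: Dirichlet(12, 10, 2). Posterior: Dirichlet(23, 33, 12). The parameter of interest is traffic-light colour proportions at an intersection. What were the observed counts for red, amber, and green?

counts (11, 23, 10)

For a Dirichlet(α) prior with multinomial counts c, the posterior is Dirichlet(α + c) componentwise.
Counts are posterior − prior componentwise: 23−12=11, 33−10=23, 12−2=10.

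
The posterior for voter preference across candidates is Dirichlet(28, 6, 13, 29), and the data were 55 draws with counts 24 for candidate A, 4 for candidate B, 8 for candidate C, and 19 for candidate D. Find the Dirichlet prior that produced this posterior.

Dirichlet(4, 2, 5, 10)

For a Dirichlet(α) prior with multinomial counts c, the posterior is Dirichlet(α + c) componentwise.
Subtract each count from the matching posterior parameter: 28−24=4, 6−4=2, 13−8=5, 29−19=10.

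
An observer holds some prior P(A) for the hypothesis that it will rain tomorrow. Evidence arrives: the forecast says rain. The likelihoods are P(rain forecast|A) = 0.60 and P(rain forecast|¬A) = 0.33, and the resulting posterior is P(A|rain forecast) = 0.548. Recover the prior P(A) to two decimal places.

In odds form, posterior odds = prior odds × likelihood ratio, so prior odds = posterior odds ÷ LR.
Posterior odds = 0.548/(1−0.548) = 1.2124. LR = 0.60/0.33 = 1.8182.
Prior odds = 1.2124/1.8182 = 0.6668, so P(A) = 0.6668/(1+0.6668) ≈ 0.40.

P(A) = 0.40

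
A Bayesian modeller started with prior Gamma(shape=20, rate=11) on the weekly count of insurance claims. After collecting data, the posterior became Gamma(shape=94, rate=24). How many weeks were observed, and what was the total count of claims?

Gamma–Poisson conjugacy: posterior shape = α + Σxᵢ, posterior rate = β + n.
Matching: Σxᵢ = 94 − 20 = 74 and n = 24 − 11 = 13.

n = 13 weeks with total 74 claims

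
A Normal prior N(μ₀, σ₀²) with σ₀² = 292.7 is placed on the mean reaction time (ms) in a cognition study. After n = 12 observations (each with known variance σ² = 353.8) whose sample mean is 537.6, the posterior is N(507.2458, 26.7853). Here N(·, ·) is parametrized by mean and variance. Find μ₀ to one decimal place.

The posterior mean is a precision-weighted average: μ_n = (τ₀μ₀ + τ_data·x̄)/(τ₀+τ_data), with τ₀=1/σ₀² and τ_data=n/σ².
Here τ₀ = 1/292.7 = 0.003416 and τ_data = 12/353.8 = 0.033917, so τ_n = 0.037333.
Rearranging for μ₀: μ₀ = (μ_n·τ_n − τ_data·x̄)/τ₀ = (507.2458·0.037333 − 0.033917·537.6) / 0.003416 = 0.703228/0.003416 ≈ 205.9.

μ₀ = 205.9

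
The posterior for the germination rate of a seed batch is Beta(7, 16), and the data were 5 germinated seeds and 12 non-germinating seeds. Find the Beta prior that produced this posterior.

Beta(2, 4)

Beta is conjugate to the binomial likelihood: posterior = Beta(a+s, b+f).
So a = 7 − 5 = 2 and b = 16 − 12 = 4.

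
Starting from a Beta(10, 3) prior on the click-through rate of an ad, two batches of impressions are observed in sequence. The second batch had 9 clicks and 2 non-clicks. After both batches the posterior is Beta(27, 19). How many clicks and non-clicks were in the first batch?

Sequential conjugate updates are equivalent to a single update on the pooled data, so total successes = posterior α − prior α and total failures = posterior β − prior β.
Total across both batches: 27−10=17 clicks, 19−3=16 non-clicks.
Subtract the second batch: 17−9=8 clicks and 16−2=14 non-clicks.

8 clicks and 14 non-clicks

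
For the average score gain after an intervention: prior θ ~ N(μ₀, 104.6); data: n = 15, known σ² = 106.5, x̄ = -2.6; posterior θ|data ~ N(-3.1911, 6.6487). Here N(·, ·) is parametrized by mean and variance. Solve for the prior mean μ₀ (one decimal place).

μ₀ = -11.9

The posterior mean is a precision-weighted average: μ_n = (τ₀μ₀ + τ_data·x̄)/(τ₀+τ_data), with τ₀=1/σ₀² and τ_data=n/σ².
Here τ₀ = 1/104.6 = 0.009560 and τ_data = 15/106.5 = 0.140845, so τ_n = 0.150405.
Rearranging for μ₀: μ₀ = (μ_n·τ_n − τ_data·x̄)/τ₀ = (-3.1911·0.150405 − 0.140845·-2.6) / 0.009560 = -0.113760/0.009560 ≈ -11.9.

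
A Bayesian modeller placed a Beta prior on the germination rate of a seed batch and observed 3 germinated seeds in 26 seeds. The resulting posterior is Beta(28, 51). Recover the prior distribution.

A Beta(α, β) prior with s successes and f failures in binomial data gives a Beta(α+s, β+f) posterior.
Subtract the data counts: 28−3=25, 51−23=28.

Beta(25, 28)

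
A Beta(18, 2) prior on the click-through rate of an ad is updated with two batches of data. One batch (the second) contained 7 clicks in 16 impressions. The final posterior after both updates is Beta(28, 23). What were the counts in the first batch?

3 clicks and 12 non-clicks

Sequential conjugate updates are equivalent to a single update on the pooled data, so total successes = posterior α − prior α and total failures = posterior β − prior β.
Total across both batches: 28−18=10 clicks, 23−2=21 non-clicks.
Subtract the second batch: 10−7=3 clicks and 21−9=12 non-clicks.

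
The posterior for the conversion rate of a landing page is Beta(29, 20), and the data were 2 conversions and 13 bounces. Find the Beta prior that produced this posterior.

Beta is conjugate to the binomial likelihood: posterior = Beta(α+s, β+f).
So α = 29 − 2 = 27 and β = 20 − 13 = 7.

Beta(27, 7)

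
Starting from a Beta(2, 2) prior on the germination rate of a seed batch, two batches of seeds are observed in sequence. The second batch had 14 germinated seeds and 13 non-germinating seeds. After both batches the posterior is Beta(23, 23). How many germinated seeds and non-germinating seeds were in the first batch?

Sequential conjugate updates are equivalent to a single update on the pooled data, so total successes = posterior α − prior α and total failures = posterior β − prior β.
Total across both batches: 23−2=21 germinated seeds, 23−2=21 non-germinating seeds.
Subtract the second batch: 21−14=7 germinated seeds and 21−13=8 non-germinating seeds.

7 germinated seeds and 8 non-germinating seeds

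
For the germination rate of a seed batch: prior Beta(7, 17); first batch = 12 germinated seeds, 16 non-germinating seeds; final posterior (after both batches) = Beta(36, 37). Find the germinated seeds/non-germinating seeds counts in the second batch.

Sequential conjugate updates are equivalent to a single update on the pooled data, so total successes = posterior α − prior α and total failures = posterior β − prior β.
Total across both batches: 36−7=29 germinated seeds, 37−17=20 non-germinating seeds.
Subtract the first batch: 29−12=17 germinated seeds and 20−16=4 non-germinating seeds.

17 germinated seeds and 4 non-germinating seeds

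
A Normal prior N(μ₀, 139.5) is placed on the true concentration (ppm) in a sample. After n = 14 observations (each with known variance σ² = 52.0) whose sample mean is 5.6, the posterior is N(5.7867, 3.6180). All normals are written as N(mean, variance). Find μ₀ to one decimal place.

With known observation variance, the Normal–Normal posterior has precision τ_n = τ₀ + n/σ² and mean μ_n = (τ₀μ₀ + (n/σ²)x̄)/τ_n.
Here τ₀ = 1/139.5 = 0.007168 and τ_data = 14/52.0 = 0.269231, so τ_n = 0.276399.
Rearranging for μ₀: μ₀ = (μ_n·τ_n − τ_data·x̄)/τ₀ = (5.7867·0.276399 − 0.269231·5.6) / 0.007168 = 0.091744/0.007168 ≈ 12.8.

μ₀ = 12.8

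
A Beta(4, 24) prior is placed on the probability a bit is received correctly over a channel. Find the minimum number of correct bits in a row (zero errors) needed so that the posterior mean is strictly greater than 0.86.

After k correct bits and 0 errors the posterior is Beta(4+k, 24), with mean (4+k)/(4+24+k).
Set (4+k)/(28+k) > 0.86 and solve: k > (0.86·28 − 4)/(1 − 0.86) = 143.429.
The smallest integer exceeding 143.429 is 144, and checking k=144: (148)/(172) = 0.8605 > 0.86.

k = 144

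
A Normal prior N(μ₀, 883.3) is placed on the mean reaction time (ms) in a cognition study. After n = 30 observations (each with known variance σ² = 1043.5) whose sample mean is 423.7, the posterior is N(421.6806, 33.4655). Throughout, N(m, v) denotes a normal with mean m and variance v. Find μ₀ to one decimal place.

μ₀ = 370.4

The posterior mean is a precision-weighted average: μ_n = (τ₀μ₀ + τ_data·x̄)/(τ₀+τ_data), with τ₀=1/σ₀² and τ_data=n/σ².
Here τ₀ = 1/883.3 = 0.001132 and τ_data = 30/1043.5 = 0.028749, so τ_n = 0.029881.
Rearranging for μ₀: μ₀ = (μ_n·τ_n − τ_data·x̄)/τ₀ = (421.6806·0.029881 − 0.028749·423.7) / 0.001132 = 0.419287/0.001132 ≈ 370.4.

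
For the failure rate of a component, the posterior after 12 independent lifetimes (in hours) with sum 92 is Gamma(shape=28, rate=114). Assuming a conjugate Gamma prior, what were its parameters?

Gamma(shape=16, rate=22)

For an exponential likelihood with a Gamma(α, β) prior on the rate, n observations with total T give posterior Gamma(α+n, β+T).
So α = 28 − 12 = 16 and β = 114 − 92 = 22.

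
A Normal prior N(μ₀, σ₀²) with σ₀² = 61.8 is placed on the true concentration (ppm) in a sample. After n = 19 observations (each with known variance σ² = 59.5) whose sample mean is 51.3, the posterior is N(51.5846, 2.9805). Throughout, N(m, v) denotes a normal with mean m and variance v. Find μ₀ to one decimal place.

μ₀ = 57.2

With known observation variance, the Normal–Normal posterior has precision τ_n = τ₀ + n/σ² and mean μ_n = (τ₀μ₀ + (n/σ²)x̄)/τ_n.
Here τ₀ = 1/61.8 = 0.016181 and τ_data = 19/59.5 = 0.319328, so τ_n = 0.335509.
Rearranging for μ₀: μ₀ = (μ_n·τ_n − τ_data·x̄)/τ₀ = (51.5846·0.335509 − 0.319328·51.3) / 0.016181 = 0.925571/0.016181 ≈ 57.2.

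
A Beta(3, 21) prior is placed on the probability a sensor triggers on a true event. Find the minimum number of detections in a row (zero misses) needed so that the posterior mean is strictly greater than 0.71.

k = 49

After k detections and 0 misses the posterior is Beta(3+k, 21), with mean (3+k)/(3+21+k).
Set (3+k)/(24+k) > 0.71 and solve: k > (0.71·24 − 3)/(1 − 0.71) = 48.414.
The smallest integer exceeding 48.414 is 49.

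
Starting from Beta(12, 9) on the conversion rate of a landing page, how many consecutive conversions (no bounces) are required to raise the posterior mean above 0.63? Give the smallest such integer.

After k conversions and 0 bounces the posterior is Beta(12+k, 9), with mean (12+k)/(12+9+k).
Set (12+k)/(21+k) > 0.63 and solve: k > (0.63·21 − 12)/(1 − 0.63) = 3.324.
The smallest integer exceeding 3.324 is 4.

k = 4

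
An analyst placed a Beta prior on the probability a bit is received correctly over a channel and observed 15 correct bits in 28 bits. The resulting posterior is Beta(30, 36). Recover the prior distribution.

Beta(15, 23)

Under Beta–binomial conjugacy the posterior parameters are (a+s, b+f).
Subtract the data counts: 30−15=15, 36−13=23.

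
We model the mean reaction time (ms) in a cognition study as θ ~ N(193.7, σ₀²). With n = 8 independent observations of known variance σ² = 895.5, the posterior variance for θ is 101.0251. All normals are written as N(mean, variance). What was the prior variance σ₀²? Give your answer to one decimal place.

For the Normal–Normal model with known σ², precisions add: τ_n = τ₀ + n/σ².
So 1/σ₀² = 1/101.0251 − 8/895.5 = 0.009899 − 0.008934 = 0.000965.
Hence σ₀² = 1/0.000965 ≈ 1036.3.

σ₀² = 1036.3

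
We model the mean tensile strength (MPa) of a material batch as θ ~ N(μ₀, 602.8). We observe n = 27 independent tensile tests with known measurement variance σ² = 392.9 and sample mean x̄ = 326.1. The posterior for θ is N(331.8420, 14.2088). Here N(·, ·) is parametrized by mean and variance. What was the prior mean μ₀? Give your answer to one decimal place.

μ₀ = 569.7

With known observation variance, the Normal–Normal posterior has precision τ_n = τ₀ + n/σ² and mean μ_n = (τ₀μ₀ + (n/σ²)x̄)/τ_n.
Here τ₀ = 1/602.8 = 0.001659 and τ_data = 27/392.9 = 0.068720, so τ_n = 0.070379.
Rearranging for μ₀: μ₀ = (μ_n·τ_n − τ_data·x̄)/τ₀ = (331.8420·0.070379 − 0.068720·326.1) / 0.001659 = 0.945116/0.001659 ≈ 569.7.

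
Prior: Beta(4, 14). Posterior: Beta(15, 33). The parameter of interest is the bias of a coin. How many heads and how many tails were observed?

Under Beta–binomial conjugacy the posterior parameters are (α+s, β+f).
So s = 15 − 4 = 11 and f = 33 − 14 = 19.

11 heads and 19 tails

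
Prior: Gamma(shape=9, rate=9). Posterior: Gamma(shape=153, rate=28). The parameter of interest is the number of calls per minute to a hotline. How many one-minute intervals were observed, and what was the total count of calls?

n = 19 one-minute intervals with total 144 calls

A Gamma(α, β) prior (rate parametrization) on a Poisson rate with n observations summing to S gives posterior Gamma(α+S, β+n).
Matching: Σxᵢ = 153 − 9 = 144 and n = 28 − 9 = 19.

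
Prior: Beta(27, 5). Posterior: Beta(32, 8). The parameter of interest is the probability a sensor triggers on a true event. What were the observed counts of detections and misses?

A Beta(a, b) prior with s successes and f failures in binomial data gives a Beta(a+s, b+f) posterior.
So s = 32 − 27 = 5 and f = 8 − 5 = 3.

5 detections and 3 misses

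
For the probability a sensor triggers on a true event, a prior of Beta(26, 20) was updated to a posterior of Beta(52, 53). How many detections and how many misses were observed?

A Beta(a, b) prior with s successes and f failures in binomial data gives a Beta(a+s, b+f) posterior.
So s = 52 − 26 = 26 and f = 53 − 20 = 33.

26 detections and 33 misses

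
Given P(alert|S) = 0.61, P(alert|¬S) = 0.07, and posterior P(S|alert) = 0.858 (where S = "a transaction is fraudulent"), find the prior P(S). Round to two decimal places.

P(S) = 0.41

Bayes' rule in odds form gives O(S|E) = O(S)·[P(E|S)/P(E|¬S)], hence O(S) = O(S|E)/LR.
Posterior odds = 0.858/(1−0.858) = 6.0423. LR = 0.61/0.07 = 8.7143.
Prior odds = 6.0423/8.7143 = 0.6934, so P(S) = 0.6934/(1+0.6934) ≈ 0.41.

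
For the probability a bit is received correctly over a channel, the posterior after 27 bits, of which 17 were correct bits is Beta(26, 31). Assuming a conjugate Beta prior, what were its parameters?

Beta(9, 21)

Beta is conjugate to the binomial likelihood: posterior = Beta(a+s, b+f).
Subtract the data counts: 26−17=9, 31−10=21.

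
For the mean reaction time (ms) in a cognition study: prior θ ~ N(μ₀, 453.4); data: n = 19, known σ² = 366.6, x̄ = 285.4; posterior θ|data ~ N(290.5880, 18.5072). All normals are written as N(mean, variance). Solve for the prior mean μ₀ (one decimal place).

The posterior mean is a precision-weighted average: μ_n = (τ₀μ₀ + τ_data·x̄)/(τ₀+τ_data), with τ₀=1/σ₀² and τ_data=n/σ².
Here τ₀ = 1/453.4 = 0.002206 and τ_data = 19/366.6 = 0.051828, so τ_n = 0.054034.
Rearranging for μ₀: μ₀ = (μ_n·τ_n − τ_data·x̄)/τ₀ = (290.5880·0.054034 − 0.051828·285.4) / 0.002206 = 0.909921/0.002206 ≈ 412.5.

μ₀ = 412.5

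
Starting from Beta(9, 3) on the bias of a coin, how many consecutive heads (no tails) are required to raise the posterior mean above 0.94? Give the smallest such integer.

After k heads and 0 tails the posterior is Beta(9+k, 3), with mean (9+k)/(9+3+k).
Set (9+k)/(12+k) > 0.94 and solve: k > (0.94·12 − 9)/(1 − 0.94) = 38.000.
The smallest integer exceeding 38.000 is 39.

k = 39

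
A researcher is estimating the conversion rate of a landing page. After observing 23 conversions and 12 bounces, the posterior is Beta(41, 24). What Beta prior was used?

Beta(18, 12)

A Beta(α, β) prior with s successes and f failures in binomial data gives a Beta(α+s, β+f) posterior.
So α = 41 − 23 = 18 and β = 24 − 12 = 12.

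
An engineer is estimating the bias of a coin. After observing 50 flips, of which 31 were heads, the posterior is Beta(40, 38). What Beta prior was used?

Beta(9, 19)

A Beta(α, β) prior with s successes and f failures in binomial data gives a Beta(α+s, β+f) posterior.
Subtract the data counts: 40−31=9, 38−19=19.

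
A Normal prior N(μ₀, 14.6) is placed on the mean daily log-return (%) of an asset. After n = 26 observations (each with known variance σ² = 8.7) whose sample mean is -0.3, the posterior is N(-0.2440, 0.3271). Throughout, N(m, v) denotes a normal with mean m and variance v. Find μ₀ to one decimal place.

μ₀ = 2.2

With known observation variance, the Normal–Normal posterior has precision τ_n = τ₀ + n/σ² and mean μ_n = (τ₀μ₀ + (n/σ²)x̄)/τ_n.
Here τ₀ = 1/14.6 = 0.068493 and τ_data = 26/8.7 = 2.988506, so τ_n = 3.056999.
Rearranging for μ₀: μ₀ = (μ_n·τ_n − τ_data·x̄)/τ₀ = (-0.2440·3.056999 − 2.988506·-0.3) / 0.068493 = 0.150644/0.068493 ≈ 2.2.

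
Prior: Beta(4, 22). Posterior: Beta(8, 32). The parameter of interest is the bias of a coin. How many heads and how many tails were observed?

Beta is conjugate to the binomial likelihood: posterior = Beta(α+s, β+f).
So s = 8 − 4 = 4 and f = 32 − 22 = 10.

4 heads and 10 tails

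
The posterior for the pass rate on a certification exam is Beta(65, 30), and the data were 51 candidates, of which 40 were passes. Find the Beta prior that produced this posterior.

Beta is conjugate to the binomial likelihood: posterior = Beta(α+s, β+f).
So α = 65 − 40 = 25 and β = 30 − 11 = 19.

Beta(25, 19)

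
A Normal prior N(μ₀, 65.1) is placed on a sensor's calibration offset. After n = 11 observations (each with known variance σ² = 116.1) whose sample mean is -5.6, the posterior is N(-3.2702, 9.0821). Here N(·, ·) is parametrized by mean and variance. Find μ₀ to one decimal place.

The posterior mean is a precision-weighted average: μ_n = (τ₀μ₀ + τ_data·x̄)/(τ₀+τ_data), with τ₀=1/σ₀² and τ_data=n/σ².
Here τ₀ = 1/65.1 = 0.015361 and τ_data = 11/116.1 = 0.094746, so τ_n = 0.110107.
Rearranging for μ₀: μ₀ = (μ_n·τ_n − τ_data·x̄)/τ₀ = (-3.2702·0.110107 − 0.094746·-5.6) / 0.015361 = 0.170506/0.015361 ≈ 11.1.

μ₀ = 11.1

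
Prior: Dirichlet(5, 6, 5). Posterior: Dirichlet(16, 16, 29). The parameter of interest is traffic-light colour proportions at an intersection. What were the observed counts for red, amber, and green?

For a Dirichlet(α) prior with multinomial counts c, the posterior is Dirichlet(α + c) componentwise.
Counts are posterior − prior componentwise: 16−5=11, 16−6=10, 29−5=24.

counts (11, 10, 24)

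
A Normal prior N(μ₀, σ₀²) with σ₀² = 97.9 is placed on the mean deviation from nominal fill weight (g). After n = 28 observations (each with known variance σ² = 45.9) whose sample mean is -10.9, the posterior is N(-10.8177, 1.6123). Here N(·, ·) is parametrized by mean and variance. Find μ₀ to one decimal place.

The posterior mean is a precision-weighted average: μ_n = (τ₀μ₀ + τ_data·x̄)/(τ₀+τ_data), with τ₀=1/σ₀² and τ_data=n/σ².
Here τ₀ = 1/97.9 = 0.010215 and τ_data = 28/45.9 = 0.610022, so τ_n = 0.620237.
Rearranging for μ₀: μ₀ = (μ_n·τ_n − τ_data·x̄)/τ₀ = (-10.8177·0.620237 − 0.610022·-10.9) / 0.010215 = -0.060298/0.010215 ≈ -5.9.

μ₀ = -5.9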